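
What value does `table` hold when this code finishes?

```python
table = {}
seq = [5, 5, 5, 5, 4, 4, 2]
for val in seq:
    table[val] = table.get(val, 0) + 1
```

Let's trace through this code step by step.

Initialize: table = {}
Initialize: seq = [5, 5, 5, 5, 4, 4, 2]
Entering loop: for val in seq:

After execution: table = {5: 4, 4: 2, 2: 1}
{5: 4, 4: 2, 2: 1}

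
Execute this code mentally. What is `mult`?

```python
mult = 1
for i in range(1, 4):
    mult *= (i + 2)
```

Let's trace through this code step by step.

Initialize: mult = 1
Entering loop: for i in range(1, 4):

After execution: mult = 60
60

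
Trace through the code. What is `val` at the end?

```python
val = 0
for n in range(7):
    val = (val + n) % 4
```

Let's trace through this code step by step.

Initialize: val = 0
Entering loop: for n in range(7):

After execution: val = 1
1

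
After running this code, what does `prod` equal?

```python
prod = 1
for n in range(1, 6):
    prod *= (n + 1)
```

Let's trace through this code step by step.

Initialize: prod = 1
Entering loop: for n in range(1, 6):

After execution: prod = 720
720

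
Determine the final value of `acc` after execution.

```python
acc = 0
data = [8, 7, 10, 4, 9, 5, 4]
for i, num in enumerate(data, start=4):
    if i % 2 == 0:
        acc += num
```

Let's trace through this code step by step.

Initialize: acc = 0
Initialize: data = [8, 7, 10, 4, 9, 5, 4]
Entering loop: for i, num in enumerate(data, start=4):

After execution: acc = 31
31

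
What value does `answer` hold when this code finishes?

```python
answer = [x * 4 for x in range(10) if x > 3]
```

Let's trace through this code step by step.

Initialize: answer = [x * 4 for x in range(10) if x > 3]

After execution: answer = [16, 20, 24, 28, 32, 36]
[16, 20, 24, 28, 32, 36]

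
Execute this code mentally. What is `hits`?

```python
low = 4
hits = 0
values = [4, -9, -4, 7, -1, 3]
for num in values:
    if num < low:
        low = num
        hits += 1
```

Let's trace through this code step by step.

Initialize: low = 4
Initialize: hits = 0
Initialize: values = [4, -9, -4, 7, -1, 3]
Entering loop: for num in values:

After execution: hits = 1
1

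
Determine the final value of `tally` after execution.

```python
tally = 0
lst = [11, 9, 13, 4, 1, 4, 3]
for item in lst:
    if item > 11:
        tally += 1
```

Let's trace through this code step by step.

Initialize: tally = 0
Initialize: lst = [11, 9, 13, 4, 1, 4, 3]
Entering loop: for item in lst:

After execution: tally = 1
1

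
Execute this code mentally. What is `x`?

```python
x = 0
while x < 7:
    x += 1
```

Let's trace through this code step by step.

Initialize: x = 0
Entering loop: while x < 7:

After execution: x = 7
7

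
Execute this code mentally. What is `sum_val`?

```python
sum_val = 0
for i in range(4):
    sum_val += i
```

Let's trace through this code step by step.

Initialize: sum_val = 0
Entering loop: for i in range(4):

After execution: sum_val = 6
6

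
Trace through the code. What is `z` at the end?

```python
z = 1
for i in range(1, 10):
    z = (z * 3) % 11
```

Let's trace through this code step by step.

Initialize: z = 1
Entering loop: for i in range(1, 10):

After execution: z = 4
4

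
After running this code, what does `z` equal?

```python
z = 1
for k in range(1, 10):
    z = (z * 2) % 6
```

Let's trace through this code step by step.

Initialize: z = 1
Entering loop: for k in range(1, 10):

After execution: z = 2
2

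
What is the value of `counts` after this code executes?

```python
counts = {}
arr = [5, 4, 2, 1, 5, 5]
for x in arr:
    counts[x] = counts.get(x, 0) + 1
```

Let's trace through this code step by step.

Initialize: counts = {}
Initialize: arr = [5, 4, 2, 1, 5, 5]
Entering loop: for x in arr:

After execution: counts = {5: 3, 4: 1, 2: 1, 1: 1}
{5: 3, 4: 1, 2: 1, 1: 1}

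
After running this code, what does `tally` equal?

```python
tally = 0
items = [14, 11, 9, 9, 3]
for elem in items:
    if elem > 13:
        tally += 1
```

Let's trace through this code step by step.

Initialize: tally = 0
Initialize: items = [14, 11, 9, 9, 3]
Entering loop: for elem in items:

After execution: tally = 1
1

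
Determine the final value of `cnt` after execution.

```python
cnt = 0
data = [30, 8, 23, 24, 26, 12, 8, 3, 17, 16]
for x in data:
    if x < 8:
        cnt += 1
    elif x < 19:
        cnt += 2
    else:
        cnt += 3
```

Let's trace through this code step by step.

Initialize: cnt = 0
Initialize: data = [30, 8, 23, 24, 26, 12, 8, 3, 17, 16]
Entering loop: for x in data:

After execution: cnt = 23
23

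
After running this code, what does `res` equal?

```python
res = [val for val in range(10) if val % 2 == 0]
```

Let's trace through this code step by step.

Initialize: res = [val for val in range(10) if val % 2 == 0]

After execution: res = [0, 2, 4, 6, 8]
[0, 2, 4, 6, 8]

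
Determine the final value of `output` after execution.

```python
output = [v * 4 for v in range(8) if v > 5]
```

Let's trace through this code step by step.

Initialize: output = [v * 4 for v in range(8) if v > 5]

After execution: output = [24, 28]
[24, 28]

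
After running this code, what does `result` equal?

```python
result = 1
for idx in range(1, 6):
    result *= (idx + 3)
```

Let's trace through this code step by step.

Initialize: result = 1
Entering loop: for idx in range(1, 6):

After execution: result = 6720
6720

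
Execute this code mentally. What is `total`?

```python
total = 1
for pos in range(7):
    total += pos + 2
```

Let's trace through this code step by step.

Initialize: total = 1
Entering loop: for pos in range(7):

After execution: total = 36
36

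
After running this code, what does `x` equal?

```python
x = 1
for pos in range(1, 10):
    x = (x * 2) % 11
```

Let's trace through this code step by step.

Initialize: x = 1
Entering loop: for pos in range(1, 10):

After execution: x = 6
6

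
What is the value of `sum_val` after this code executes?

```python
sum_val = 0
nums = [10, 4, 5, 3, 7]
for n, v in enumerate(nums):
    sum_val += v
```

Let's trace through this code step by step.

Initialize: sum_val = 0
Initialize: nums = [10, 4, 5, 3, 7]
Entering loop: for n, v in enumerate(nums):

After execution: sum_val = 29
29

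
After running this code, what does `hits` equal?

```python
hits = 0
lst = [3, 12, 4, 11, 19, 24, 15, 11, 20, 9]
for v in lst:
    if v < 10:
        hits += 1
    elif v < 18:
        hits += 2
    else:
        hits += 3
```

Let's trace through this code step by step.

Initialize: hits = 0
Initialize: lst = [3, 12, 4, 11, 19, 24, 15, 11, 20, 9]
Entering loop: for v in lst:

After execution: hits = 20
20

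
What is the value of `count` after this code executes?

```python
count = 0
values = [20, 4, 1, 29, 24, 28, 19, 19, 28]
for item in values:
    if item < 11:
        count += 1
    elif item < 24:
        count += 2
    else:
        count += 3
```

Let's trace through this code step by step.

Initialize: count = 0
Initialize: values = [20, 4, 1, 29, 24, 28, 19, 19, 28]
Entering loop: for item in values:

After execution: count = 20
20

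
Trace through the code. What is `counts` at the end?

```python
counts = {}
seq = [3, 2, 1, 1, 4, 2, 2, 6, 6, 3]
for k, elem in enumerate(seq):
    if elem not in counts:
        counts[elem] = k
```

Let's trace through this code step by step.

Initialize: counts = {}
Initialize: seq = [3, 2, 1, 1, 4, 2, 2, 6, 6, 3]
Entering loop: for k, elem in enumerate(seq):

After execution: counts = {3: 0, 2: 1, 1: 2, 4: 4, 6: 7}
{3: 0, 2: 1, 1: 2, 4: 4, 6: 7}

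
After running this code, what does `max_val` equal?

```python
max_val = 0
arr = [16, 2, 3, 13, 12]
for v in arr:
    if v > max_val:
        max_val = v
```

Let's trace through this code step by step.

Initialize: max_val = 0
Initialize: arr = [16, 2, 3, 13, 12]
Entering loop: for v in arr:

After execution: max_val = 16
16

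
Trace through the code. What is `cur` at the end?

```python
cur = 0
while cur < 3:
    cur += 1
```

Let's trace through this code step by step.

Initialize: cur = 0
Entering loop: while cur < 3:

After execution: cur = 3
3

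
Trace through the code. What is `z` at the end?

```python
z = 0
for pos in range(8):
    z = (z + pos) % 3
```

Let's trace through this code step by step.

Initialize: z = 0
Entering loop: for pos in range(8):

After execution: z = 1
1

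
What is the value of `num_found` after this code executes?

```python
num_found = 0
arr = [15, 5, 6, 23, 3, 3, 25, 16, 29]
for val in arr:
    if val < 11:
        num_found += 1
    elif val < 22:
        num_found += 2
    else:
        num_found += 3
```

Let's trace through this code step by step.

Initialize: num_found = 0
Initialize: arr = [15, 5, 6, 23, 3, 3, 25, 16, 29]
Entering loop: for val in arr:

After execution: num_found = 17
17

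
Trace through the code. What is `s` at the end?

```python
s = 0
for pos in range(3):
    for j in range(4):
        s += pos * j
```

Let's trace through this code step by step.

Initialize: s = 0
Entering loop: for pos in range(3):

After execution: s = 18
18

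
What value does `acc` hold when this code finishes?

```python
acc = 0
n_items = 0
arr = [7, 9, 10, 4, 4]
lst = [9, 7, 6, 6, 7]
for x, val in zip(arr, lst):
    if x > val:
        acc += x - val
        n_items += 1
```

Let's trace through this code step by step.

Initialize: acc = 0
Initialize: n_items = 0
Initialize: arr = [7, 9, 10, 4, 4]
Initialize: lst = [9, 7, 6, 6, 7]
Entering loop: for x, val in zip(arr, lst):

After execution: acc = 6
6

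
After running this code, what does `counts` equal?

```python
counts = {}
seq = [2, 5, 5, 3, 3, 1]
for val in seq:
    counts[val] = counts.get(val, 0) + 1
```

Let's trace through this code step by step.

Initialize: counts = {}
Initialize: seq = [2, 5, 5, 3, 3, 1]
Entering loop: for val in seq:

After execution: counts = {2: 1, 5: 2, 3: 2, 1: 1}
{2: 1, 5: 2, 3: 2, 1: 1}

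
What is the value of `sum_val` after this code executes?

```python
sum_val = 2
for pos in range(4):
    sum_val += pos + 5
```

Let's trace through this code step by step.

Initialize: sum_val = 2
Entering loop: for pos in range(4):

After execution: sum_val = 28
28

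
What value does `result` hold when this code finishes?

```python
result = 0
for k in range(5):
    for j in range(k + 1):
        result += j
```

Let's trace through this code step by step.

Initialize: result = 0
Entering loop: for k in range(5):

After execution: result = 20
20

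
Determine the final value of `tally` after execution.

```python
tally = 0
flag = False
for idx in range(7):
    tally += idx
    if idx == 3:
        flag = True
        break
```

Let's trace through this code step by step.

Initialize: tally = 0
Initialize: flag = False
Entering loop: for idx in range(7):

After execution: tally = 6
6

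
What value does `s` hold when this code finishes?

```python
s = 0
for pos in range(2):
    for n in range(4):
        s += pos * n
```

Let's trace through this code step by step.

Initialize: s = 0
Entering loop: for pos in range(2):

After execution: s = 6
6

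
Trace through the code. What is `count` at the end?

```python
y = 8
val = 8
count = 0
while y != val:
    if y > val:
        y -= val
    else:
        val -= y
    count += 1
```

Let's trace through this code step by step.

Initialize: y = 8
Initialize: val = 8
Initialize: count = 0
Entering loop: while y != val:

After execution: count = 0
0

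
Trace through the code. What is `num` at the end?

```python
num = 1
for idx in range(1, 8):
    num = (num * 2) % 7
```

Let's trace through this code step by step.

Initialize: num = 1
Entering loop: for idx in range(1, 8):

After execution: num = 2
2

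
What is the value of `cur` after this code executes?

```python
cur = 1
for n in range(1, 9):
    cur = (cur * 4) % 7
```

Let's trace through this code step by step.

Initialize: cur = 1
Entering loop: for n in range(1, 9):

After execution: cur = 2
2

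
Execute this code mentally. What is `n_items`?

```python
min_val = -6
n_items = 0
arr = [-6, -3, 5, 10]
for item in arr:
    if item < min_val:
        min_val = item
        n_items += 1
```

Let's trace through this code step by step.

Initialize: min_val = -6
Initialize: n_items = 0
Initialize: arr = [-6, -3, 5, 10]
Entering loop: for item in arr:

After execution: n_items = 0
0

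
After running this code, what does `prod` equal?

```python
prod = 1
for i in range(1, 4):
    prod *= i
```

Let's trace through this code step by step.

Initialize: prod = 1
Entering loop: for i in range(1, 4):

After execution: prod = 6
6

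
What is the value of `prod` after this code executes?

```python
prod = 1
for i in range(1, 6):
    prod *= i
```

Let's trace through this code step by step.

Initialize: prod = 1
Entering loop: for i in range(1, 6):

After execution: prod = 120
120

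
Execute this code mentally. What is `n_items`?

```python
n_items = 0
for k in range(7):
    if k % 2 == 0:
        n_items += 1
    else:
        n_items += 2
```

Let's trace through this code step by step.

Initialize: n_items = 0
Entering loop: for k in range(7):

After execution: n_items = 10
10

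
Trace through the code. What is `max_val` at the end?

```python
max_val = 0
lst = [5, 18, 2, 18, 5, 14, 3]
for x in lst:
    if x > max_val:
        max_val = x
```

Let's trace through this code step by step.

Initialize: max_val = 0
Initialize: lst = [5, 18, 2, 18, 5, 14, 3]
Entering loop: for x in lst:

After execution: max_val = 18
18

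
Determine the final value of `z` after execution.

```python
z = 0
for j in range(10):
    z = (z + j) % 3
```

Let's trace through this code step by step.

Initialize: z = 0
Entering loop: for j in range(10):

After execution: z = 0
0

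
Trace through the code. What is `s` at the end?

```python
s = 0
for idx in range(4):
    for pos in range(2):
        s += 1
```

Let's trace through this code step by step.

Initialize: s = 0
Entering loop: for idx in range(4):

After execution: s = 8
8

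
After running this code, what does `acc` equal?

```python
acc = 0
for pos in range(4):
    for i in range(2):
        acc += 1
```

Let's trace through this code step by step.

Initialize: acc = 0
Entering loop: for pos in range(4):

After execution: acc = 8
8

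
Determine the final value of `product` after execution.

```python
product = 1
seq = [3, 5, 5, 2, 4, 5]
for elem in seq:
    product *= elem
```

Let's trace through this code step by step.

Initialize: product = 1
Initialize: seq = [3, 5, 5, 2, 4, 5]
Entering loop: for elem in seq:

After execution: product = 3000
3000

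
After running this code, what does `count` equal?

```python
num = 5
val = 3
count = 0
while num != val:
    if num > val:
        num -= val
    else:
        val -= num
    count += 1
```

Let's trace through this code step by step.

Initialize: num = 5
Initialize: val = 3
Initialize: count = 0
Entering loop: while num != val:

After execution: count = 3
3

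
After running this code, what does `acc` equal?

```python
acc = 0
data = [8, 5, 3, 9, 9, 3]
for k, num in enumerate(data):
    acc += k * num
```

Let's trace through this code step by step.

Initialize: acc = 0
Initialize: data = [8, 5, 3, 9, 9, 3]
Entering loop: for k, num in enumerate(data):

After execution: acc = 89
89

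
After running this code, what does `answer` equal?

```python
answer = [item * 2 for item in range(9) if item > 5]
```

Let's trace through this code step by step.

Initialize: answer = [item * 2 for item in range(9) if item > 5]

After execution: answer = [12, 14, 16]
[12, 14, 16]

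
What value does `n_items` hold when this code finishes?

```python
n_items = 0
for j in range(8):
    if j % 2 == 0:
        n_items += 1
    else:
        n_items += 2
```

Let's trace through this code step by step.

Initialize: n_items = 0
Entering loop: for j in range(8):

After execution: n_items = 12
12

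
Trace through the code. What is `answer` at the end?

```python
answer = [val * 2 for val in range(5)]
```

Let's trace through this code step by step.

Initialize: answer = [val * 2 for val in range(5)]

After execution: answer = [0, 2, 4, 6, 8]
[0, 2, 4, 6, 8]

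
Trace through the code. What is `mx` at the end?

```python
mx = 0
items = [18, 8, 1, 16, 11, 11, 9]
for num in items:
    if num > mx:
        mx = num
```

Let's trace through this code step by step.

Initialize: mx = 0
Initialize: items = [18, 8, 1, 16, 11, 11, 9]
Entering loop: for num in items:

After execution: mx = 18
18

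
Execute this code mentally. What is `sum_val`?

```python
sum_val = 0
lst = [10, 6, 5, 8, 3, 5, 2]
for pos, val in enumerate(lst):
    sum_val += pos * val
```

Let's trace through this code step by step.

Initialize: sum_val = 0
Initialize: lst = [10, 6, 5, 8, 3, 5, 2]
Entering loop: for pos, val in enumerate(lst):

After execution: sum_val = 89
89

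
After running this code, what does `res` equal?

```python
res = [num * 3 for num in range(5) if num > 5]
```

Let's trace through this code step by step.

Initialize: res = [num * 3 for num in range(5) if num > 5]

After execution: res = []
[]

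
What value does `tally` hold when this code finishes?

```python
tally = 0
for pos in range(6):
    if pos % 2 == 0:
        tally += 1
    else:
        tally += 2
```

Let's trace through this code step by step.

Initialize: tally = 0
Entering loop: for pos in range(6):

After execution: tally = 9
9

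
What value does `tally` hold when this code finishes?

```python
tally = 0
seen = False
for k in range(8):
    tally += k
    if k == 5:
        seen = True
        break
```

Let's trace through this code step by step.

Initialize: tally = 0
Initialize: seen = False
Entering loop: for k in range(8):

After execution: tally = 15
15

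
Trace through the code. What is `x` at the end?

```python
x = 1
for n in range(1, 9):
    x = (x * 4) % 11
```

Let's trace through this code step by step.

Initialize: x = 1
Entering loop: for n in range(1, 9):

After execution: x = 9
9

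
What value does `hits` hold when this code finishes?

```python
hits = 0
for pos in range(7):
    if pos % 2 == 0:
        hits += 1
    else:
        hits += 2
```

Let's trace through this code step by step.

Initialize: hits = 0
Entering loop: for pos in range(7):

After execution: hits = 10
10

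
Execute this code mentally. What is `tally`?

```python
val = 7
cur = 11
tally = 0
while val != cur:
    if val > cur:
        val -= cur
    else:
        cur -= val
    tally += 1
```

Let's trace through this code step by step.

Initialize: val = 7
Initialize: cur = 11
Initialize: tally = 0
Entering loop: while val != cur:

After execution: tally = 5
5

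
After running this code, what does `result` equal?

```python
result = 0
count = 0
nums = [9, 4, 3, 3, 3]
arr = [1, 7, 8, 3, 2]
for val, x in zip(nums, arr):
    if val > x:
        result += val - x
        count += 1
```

Let's trace through this code step by step.

Initialize: result = 0
Initialize: count = 0
Initialize: nums = [9, 4, 3, 3, 3]
Initialize: arr = [1, 7, 8, 3, 2]
Entering loop: for val, x in zip(nums, arr):

After execution: result = 9
9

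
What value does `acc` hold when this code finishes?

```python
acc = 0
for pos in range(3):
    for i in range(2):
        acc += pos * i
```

Let's trace through this code step by step.

Initialize: acc = 0
Entering loop: for pos in range(3):

After execution: acc = 3
3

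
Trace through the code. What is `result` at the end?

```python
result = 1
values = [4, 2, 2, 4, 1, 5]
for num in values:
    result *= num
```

Let's trace through this code step by step.

Initialize: result = 1
Initialize: values = [4, 2, 2, 4, 1, 5]
Entering loop: for num in values:

After execution: result = 320
320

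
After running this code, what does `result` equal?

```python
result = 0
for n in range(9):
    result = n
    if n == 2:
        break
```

Let's trace through this code step by step.

Initialize: result = 0
Entering loop: for n in range(9):

After execution: result = 2
2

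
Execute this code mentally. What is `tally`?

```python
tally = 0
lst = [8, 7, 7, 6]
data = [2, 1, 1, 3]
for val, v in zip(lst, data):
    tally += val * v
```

Let's trace through this code step by step.

Initialize: tally = 0
Initialize: lst = [8, 7, 7, 6]
Initialize: data = [2, 1, 1, 3]
Entering loop: for val, v in zip(lst, data):

After execution: tally = 48
48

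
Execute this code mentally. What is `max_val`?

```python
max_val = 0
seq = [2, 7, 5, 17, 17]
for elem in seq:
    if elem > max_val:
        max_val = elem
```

Let's trace through this code step by step.

Initialize: max_val = 0
Initialize: seq = [2, 7, 5, 17, 17]
Entering loop: for elem in seq:

After execution: max_val = 17
17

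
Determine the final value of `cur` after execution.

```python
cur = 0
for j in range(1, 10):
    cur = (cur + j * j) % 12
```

Let's trace through this code step by step.

Initialize: cur = 0
Entering loop: for j in range(1, 10):

After execution: cur = 9
9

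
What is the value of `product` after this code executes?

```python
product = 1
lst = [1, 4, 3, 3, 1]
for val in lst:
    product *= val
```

Let's trace through this code step by step.

Initialize: product = 1
Initialize: lst = [1, 4, 3, 3, 1]
Entering loop: for val in lst:

After execution: product = 36
36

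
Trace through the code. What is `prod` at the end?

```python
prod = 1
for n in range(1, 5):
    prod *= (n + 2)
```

Let's trace through this code step by step.

Initialize: prod = 1
Entering loop: for n in range(1, 5):

After execution: prod = 360
360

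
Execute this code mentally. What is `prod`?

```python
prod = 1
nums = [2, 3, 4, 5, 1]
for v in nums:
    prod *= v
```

Let's trace through this code step by step.

Initialize: prod = 1
Initialize: nums = [2, 3, 4, 5, 1]
Entering loop: for v in nums:

After execution: prod = 120
120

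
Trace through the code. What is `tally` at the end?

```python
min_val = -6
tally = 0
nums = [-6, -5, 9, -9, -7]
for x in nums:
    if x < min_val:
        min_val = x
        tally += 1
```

Let's trace through this code step by step.

Initialize: min_val = -6
Initialize: tally = 0
Initialize: nums = [-6, -5, 9, -9, -7]
Entering loop: for x in nums:

After execution: tally = 1
1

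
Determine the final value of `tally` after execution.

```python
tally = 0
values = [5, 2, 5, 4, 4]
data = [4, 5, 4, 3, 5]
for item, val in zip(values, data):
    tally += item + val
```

Let's trace through this code step by step.

Initialize: tally = 0
Initialize: values = [5, 2, 5, 4, 4]
Initialize: data = [4, 5, 4, 3, 5]
Entering loop: for item, val in zip(values, data):

After execution: tally = 41
41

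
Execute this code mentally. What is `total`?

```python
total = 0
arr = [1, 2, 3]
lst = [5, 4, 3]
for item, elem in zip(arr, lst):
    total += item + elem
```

Let's trace through this code step by step.

Initialize: total = 0
Initialize: arr = [1, 2, 3]
Initialize: lst = [5, 4, 3]
Entering loop: for item, elem in zip(arr, lst):

After execution: total = 18
18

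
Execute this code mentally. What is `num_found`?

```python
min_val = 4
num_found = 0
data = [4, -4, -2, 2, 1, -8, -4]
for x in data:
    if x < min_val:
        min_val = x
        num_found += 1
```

Let's trace through this code step by step.

Initialize: min_val = 4
Initialize: num_found = 0
Initialize: data = [4, -4, -2, 2, 1, -8, -4]
Entering loop: for x in data:

After execution: num_found = 2
2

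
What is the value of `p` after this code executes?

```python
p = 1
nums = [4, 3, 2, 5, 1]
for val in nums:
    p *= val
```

Let's trace through this code step by step.

Initialize: p = 1
Initialize: nums = [4, 3, 2, 5, 1]
Entering loop: for val in nums:

After execution: p = 120
120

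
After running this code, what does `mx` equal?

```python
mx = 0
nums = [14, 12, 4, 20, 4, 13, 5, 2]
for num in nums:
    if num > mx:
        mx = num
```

Let's trace through this code step by step.

Initialize: mx = 0
Initialize: nums = [14, 12, 4, 20, 4, 13, 5, 2]
Entering loop: for num in nums:

After execution: mx = 20
20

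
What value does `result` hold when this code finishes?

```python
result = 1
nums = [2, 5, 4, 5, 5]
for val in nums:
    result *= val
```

Let's trace through this code step by step.

Initialize: result = 1
Initialize: nums = [2, 5, 4, 5, 5]
Entering loop: for val in nums:

After execution: result = 1000
1000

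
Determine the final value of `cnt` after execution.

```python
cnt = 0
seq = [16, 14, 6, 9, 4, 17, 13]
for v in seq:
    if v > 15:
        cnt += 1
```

Let's trace through this code step by step.

Initialize: cnt = 0
Initialize: seq = [16, 14, 6, 9, 4, 17, 13]
Entering loop: for v in seq:

After execution: cnt = 2
2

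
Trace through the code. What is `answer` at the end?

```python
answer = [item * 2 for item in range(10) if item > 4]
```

Let's trace through this code step by step.

Initialize: answer = [item * 2 for item in range(10) if item > 4]

After execution: answer = [10, 12, 14, 16, 18]
[10, 12, 14, 16, 18]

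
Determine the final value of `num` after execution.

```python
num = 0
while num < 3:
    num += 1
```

Let's trace through this code step by step.

Initialize: num = 0
Entering loop: while num < 3:

After execution: num = 3
3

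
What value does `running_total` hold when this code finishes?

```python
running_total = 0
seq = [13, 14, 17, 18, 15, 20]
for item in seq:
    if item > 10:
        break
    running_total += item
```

Let's trace through this code step by step.

Initialize: running_total = 0
Initialize: seq = [13, 14, 17, 18, 15, 20]
Entering loop: for item in seq:

After execution: running_total = 0
0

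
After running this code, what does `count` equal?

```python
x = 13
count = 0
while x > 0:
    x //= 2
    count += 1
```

Let's trace through this code step by step.

Initialize: x = 13
Initialize: count = 0
Entering loop: while x > 0:

After execution: count = 4
4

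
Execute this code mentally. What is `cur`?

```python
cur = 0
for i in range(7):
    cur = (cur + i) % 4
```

Let's trace through this code step by step.

Initialize: cur = 0
Entering loop: for i in range(7):

After execution: cur = 1
1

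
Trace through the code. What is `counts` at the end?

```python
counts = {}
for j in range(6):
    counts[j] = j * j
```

Let's trace through this code step by step.

Initialize: counts = {}
Entering loop: for j in range(6):

After execution: counts = {0: 0, 1: 1, 2: 4, 3: 9, 4: 16, 5: 25}
{0: 0, 1: 1, 2: 4, 3: 9, 4: 16, 5: 25}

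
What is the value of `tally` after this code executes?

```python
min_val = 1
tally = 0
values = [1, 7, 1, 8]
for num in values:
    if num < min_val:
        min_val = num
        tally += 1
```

Let's trace through this code step by step.

Initialize: min_val = 1
Initialize: tally = 0
Initialize: values = [1, 7, 1, 8]
Entering loop: for num in values:

After execution: tally = 0
0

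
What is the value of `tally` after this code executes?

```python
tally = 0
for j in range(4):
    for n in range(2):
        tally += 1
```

Let's trace through this code step by step.

Initialize: tally = 0
Entering loop: for j in range(4):

After execution: tally = 8
8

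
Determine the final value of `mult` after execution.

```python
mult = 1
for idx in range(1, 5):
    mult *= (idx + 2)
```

Let's trace through this code step by step.

Initialize: mult = 1
Entering loop: for idx in range(1, 5):

After execution: mult = 360
360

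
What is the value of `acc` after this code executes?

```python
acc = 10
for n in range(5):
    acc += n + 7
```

Let's trace through this code step by step.

Initialize: acc = 10
Entering loop: for n in range(5):

After execution: acc = 55
55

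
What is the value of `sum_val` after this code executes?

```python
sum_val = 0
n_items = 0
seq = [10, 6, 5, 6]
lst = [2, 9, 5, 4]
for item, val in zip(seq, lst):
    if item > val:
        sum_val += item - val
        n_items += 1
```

Let's trace through this code step by step.

Initialize: sum_val = 0
Initialize: n_items = 0
Initialize: seq = [10, 6, 5, 6]
Initialize: lst = [2, 9, 5, 4]
Entering loop: for item, val in zip(seq, lst):

After execution: sum_val = 10
10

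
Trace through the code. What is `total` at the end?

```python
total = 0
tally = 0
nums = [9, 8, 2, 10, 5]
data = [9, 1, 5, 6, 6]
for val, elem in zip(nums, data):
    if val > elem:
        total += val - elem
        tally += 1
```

Let's trace through this code step by step.

Initialize: total = 0
Initialize: tally = 0
Initialize: nums = [9, 8, 2, 10, 5]
Initialize: data = [9, 1, 5, 6, 6]
Entering loop: for val, elem in zip(nums, data):

After execution: total = 11
11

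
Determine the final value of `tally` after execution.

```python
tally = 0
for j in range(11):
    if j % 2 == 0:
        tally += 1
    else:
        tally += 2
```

Let's trace through this code step by step.

Initialize: tally = 0
Entering loop: for j in range(11):

After execution: tally = 16
16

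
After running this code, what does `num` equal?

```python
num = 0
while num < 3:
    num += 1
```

Let's trace through this code step by step.

Initialize: num = 0
Entering loop: while num < 3:

After execution: num = 3
3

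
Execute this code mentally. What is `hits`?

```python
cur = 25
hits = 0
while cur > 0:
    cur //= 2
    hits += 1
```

Let's trace through this code step by step.

Initialize: cur = 25
Initialize: hits = 0
Entering loop: while cur > 0:

After execution: hits = 5
5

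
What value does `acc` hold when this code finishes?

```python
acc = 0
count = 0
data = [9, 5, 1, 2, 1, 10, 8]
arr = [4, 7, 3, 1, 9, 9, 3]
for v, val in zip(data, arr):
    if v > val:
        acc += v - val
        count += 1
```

Let's trace through this code step by step.

Initialize: acc = 0
Initialize: count = 0
Initialize: data = [9, 5, 1, 2, 1, 10, 8]
Initialize: arr = [4, 7, 3, 1, 9, 9, 3]
Entering loop: for v, val in zip(data, arr):

After execution: acc = 12
12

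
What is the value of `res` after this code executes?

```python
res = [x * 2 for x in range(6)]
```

Let's trace through this code step by step.

Initialize: res = [x * 2 for x in range(6)]

After execution: res = [0, 2, 4, 6, 8, 10]
[0, 2, 4, 6, 8, 10]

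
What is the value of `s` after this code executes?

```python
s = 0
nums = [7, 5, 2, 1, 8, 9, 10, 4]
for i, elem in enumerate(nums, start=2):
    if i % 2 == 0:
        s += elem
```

Let's trace through this code step by step.

Initialize: s = 0
Initialize: nums = [7, 5, 2, 1, 8, 9, 10, 4]
Entering loop: for i, elem in enumerate(nums, start=2):

After execution: s = 27
27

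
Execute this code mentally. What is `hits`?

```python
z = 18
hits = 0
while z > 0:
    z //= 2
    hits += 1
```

Let's trace through this code step by step.

Initialize: z = 18
Initialize: hits = 0
Entering loop: while z > 0:

After execution: hits = 5
5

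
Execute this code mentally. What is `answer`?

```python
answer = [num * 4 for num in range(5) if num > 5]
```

Let's trace through this code step by step.

Initialize: answer = [num * 4 for num in range(5) if num > 5]

After execution: answer = []
[]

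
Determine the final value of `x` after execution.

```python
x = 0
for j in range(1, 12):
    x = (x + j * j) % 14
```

Let's trace through this code step by step.

Initialize: x = 0
Entering loop: for j in range(1, 12):

After execution: x = 2
2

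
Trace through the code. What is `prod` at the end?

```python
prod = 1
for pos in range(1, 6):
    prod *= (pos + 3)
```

Let's trace through this code step by step.

Initialize: prod = 1
Entering loop: for pos in range(1, 6):

After execution: prod = 6720
6720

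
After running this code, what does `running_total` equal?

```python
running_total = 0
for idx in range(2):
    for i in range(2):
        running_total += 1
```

Let's trace through this code step by step.

Initialize: running_total = 0
Entering loop: for idx in range(2):

After execution: running_total = 4
4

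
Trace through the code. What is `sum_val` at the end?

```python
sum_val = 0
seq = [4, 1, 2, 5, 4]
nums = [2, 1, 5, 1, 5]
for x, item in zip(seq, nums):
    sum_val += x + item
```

Let's trace through this code step by step.

Initialize: sum_val = 0
Initialize: seq = [4, 1, 2, 5, 4]
Initialize: nums = [2, 1, 5, 1, 5]
Entering loop: for x, item in zip(seq, nums):

After execution: sum_val = 30
30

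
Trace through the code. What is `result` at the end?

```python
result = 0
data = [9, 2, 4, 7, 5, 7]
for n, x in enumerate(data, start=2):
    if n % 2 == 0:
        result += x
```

Let's trace through this code step by step.

Initialize: result = 0
Initialize: data = [9, 2, 4, 7, 5, 7]
Entering loop: for n, x in enumerate(data, start=2):

After execution: result = 18
18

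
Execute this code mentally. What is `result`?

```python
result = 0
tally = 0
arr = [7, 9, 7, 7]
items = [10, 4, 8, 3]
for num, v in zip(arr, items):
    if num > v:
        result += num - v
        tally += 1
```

Let's trace through this code step by step.

Initialize: result = 0
Initialize: tally = 0
Initialize: arr = [7, 9, 7, 7]
Initialize: items = [10, 4, 8, 3]
Entering loop: for num, v in zip(arr, items):

After execution: result = 9
9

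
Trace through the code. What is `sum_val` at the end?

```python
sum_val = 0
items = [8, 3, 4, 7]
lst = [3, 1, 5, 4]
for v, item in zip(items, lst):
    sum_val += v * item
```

Let's trace through this code step by step.

Initialize: sum_val = 0
Initialize: items = [8, 3, 4, 7]
Initialize: lst = [3, 1, 5, 4]
Entering loop: for v, item in zip(items, lst):

After execution: sum_val = 75
75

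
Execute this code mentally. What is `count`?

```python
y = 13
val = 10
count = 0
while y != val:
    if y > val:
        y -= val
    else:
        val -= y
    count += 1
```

Let's trace through this code step by step.

Initialize: y = 13
Initialize: val = 10
Initialize: count = 0
Entering loop: while y != val:

After execution: count = 6
6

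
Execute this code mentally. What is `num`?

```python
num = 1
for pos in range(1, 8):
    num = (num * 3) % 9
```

Let's trace through this code step by step.

Initialize: num = 1
Entering loop: for pos in range(1, 8):

After execution: num = 0
0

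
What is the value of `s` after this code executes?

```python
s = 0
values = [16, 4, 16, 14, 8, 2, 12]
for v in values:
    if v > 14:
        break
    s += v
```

Let's trace through this code step by step.

Initialize: s = 0
Initialize: values = [16, 4, 16, 14, 8, 2, 12]
Entering loop: for v in values:

After execution: s = 0
0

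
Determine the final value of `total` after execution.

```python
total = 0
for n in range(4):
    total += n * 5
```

Let's trace through this code step by step.

Initialize: total = 0
Entering loop: for n in range(4):

After execution: total = 30
30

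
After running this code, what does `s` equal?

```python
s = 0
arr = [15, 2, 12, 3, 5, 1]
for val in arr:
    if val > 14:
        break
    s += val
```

Let's trace through this code step by step.

Initialize: s = 0
Initialize: arr = [15, 2, 12, 3, 5, 1]
Entering loop: for val in arr:

After execution: s = 0
0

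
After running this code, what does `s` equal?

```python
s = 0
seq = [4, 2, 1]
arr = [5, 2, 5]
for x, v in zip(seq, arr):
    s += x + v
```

Let's trace through this code step by step.

Initialize: s = 0
Initialize: seq = [4, 2, 1]
Initialize: arr = [5, 2, 5]
Entering loop: for x, v in zip(seq, arr):

After execution: s = 19
19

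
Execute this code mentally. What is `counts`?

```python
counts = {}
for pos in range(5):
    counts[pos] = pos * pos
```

Let's trace through this code step by step.

Initialize: counts = {}
Entering loop: for pos in range(5):

After execution: counts = {0: 0, 1: 1, 2: 4, 3: 9, 4: 16}
{0: 0, 1: 1, 2: 4, 3: 9, 4: 16}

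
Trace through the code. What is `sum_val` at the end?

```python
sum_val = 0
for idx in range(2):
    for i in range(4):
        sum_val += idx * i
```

Let's trace through this code step by step.

Initialize: sum_val = 0
Entering loop: for idx in range(2):

After execution: sum_val = 6
6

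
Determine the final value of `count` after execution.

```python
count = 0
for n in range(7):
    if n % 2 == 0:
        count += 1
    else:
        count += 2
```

Let's trace through this code step by step.

Initialize: count = 0
Entering loop: for n in range(7):

After execution: count = 10
10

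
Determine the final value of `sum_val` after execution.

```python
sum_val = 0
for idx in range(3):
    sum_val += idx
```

Let's trace through this code step by step.

Initialize: sum_val = 0
Entering loop: for idx in range(3):

After execution: sum_val = 3
3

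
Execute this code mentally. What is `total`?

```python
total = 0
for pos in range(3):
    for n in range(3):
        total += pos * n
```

Let's trace through this code step by step.

Initialize: total = 0
Entering loop: for pos in range(3):

After execution: total = 9
9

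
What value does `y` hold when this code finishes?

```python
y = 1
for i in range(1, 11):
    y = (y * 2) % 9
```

Let's trace through this code step by step.

Initialize: y = 1
Entering loop: for i in range(1, 11):

After execution: y = 7
7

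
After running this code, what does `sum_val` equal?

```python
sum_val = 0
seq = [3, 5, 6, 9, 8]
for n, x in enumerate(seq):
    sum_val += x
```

Let's trace through this code step by step.

Initialize: sum_val = 0
Initialize: seq = [3, 5, 6, 9, 8]
Entering loop: for n, x in enumerate(seq):

After execution: sum_val = 31
31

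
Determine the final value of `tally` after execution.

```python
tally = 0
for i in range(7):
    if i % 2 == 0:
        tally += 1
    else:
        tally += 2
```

Let's trace through this code step by step.

Initialize: tally = 0
Entering loop: for i in range(7):

After execution: tally = 10
10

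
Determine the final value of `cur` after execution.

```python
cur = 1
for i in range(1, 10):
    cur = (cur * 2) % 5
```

Let's trace through this code step by step.

Initialize: cur = 1
Entering loop: for i in range(1, 10):

After execution: cur = 2
2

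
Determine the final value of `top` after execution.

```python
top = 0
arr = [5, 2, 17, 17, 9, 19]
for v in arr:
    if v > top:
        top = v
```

Let's trace through this code step by step.

Initialize: top = 0
Initialize: arr = [5, 2, 17, 17, 9, 19]
Entering loop: for v in arr:

After execution: top = 19
19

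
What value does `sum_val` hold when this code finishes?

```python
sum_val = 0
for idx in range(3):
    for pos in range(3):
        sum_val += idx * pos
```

Let's trace through this code step by step.

Initialize: sum_val = 0
Entering loop: for idx in range(3):

After execution: sum_val = 9
9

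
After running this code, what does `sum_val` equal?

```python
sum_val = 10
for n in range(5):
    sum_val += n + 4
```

Let's trace through this code step by step.

Initialize: sum_val = 10
Entering loop: for n in range(5):

After execution: sum_val = 40
40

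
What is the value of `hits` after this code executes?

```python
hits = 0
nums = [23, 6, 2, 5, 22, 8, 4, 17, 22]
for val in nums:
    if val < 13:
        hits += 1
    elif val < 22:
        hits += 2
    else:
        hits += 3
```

Let's trace through this code step by step.

Initialize: hits = 0
Initialize: nums = [23, 6, 2, 5, 22, 8, 4, 17, 22]
Entering loop: for val in nums:

After execution: hits = 16
16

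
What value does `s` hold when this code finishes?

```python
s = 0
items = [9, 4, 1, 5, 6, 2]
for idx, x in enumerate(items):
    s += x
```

Let's trace through this code step by step.

Initialize: s = 0
Initialize: items = [9, 4, 1, 5, 6, 2]
Entering loop: for idx, x in enumerate(items):

After execution: s = 27
27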